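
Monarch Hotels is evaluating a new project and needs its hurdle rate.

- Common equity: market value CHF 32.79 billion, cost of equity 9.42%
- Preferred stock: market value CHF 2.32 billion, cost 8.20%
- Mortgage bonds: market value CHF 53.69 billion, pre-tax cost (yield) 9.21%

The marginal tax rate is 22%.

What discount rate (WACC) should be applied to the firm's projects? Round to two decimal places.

Total capital V = 32.79 + 2.32 + 53.69 = 88.8.
Equity: weight = 32.79/88.8 = 0.3693; cost = 9.42%.
Preferred: weight = 2.32/88.8 = 0.0261; cost = 8.2%.
Mortgage bonds: weight = 53.69/88.8 = 0.6046; after-tax cost = 9.21% × (1 − 22%) = 7.1838%.
WACC = 0.3693 × 9.4200% + 0.0261 × 8.2000% + 0.6046 × 7.1838% = 8.0361%.

8.04%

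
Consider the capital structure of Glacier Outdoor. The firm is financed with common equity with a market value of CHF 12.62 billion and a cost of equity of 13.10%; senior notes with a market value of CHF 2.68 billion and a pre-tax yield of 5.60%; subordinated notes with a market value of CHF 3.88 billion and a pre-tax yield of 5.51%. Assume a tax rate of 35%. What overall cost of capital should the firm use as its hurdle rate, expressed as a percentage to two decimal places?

9.85%

Total capital V = 12.62 + 2.68 + 3.88 = 19.18.
Equity: weight = 12.62/19.18 = 0.6580; cost = 13.1%.
Senior notes: weight = 2.68/19.18 = 0.1397; after-tax cost = 5.6% × (1 − 35%) = 3.6400%.
Subordinated notes: weight = 3.88/19.18 = 0.2023; after-tax cost = 5.51% × (1 − 35%) = 3.5815%.
WACC = 0.6580 × 13.1000% + 0.1397 × 3.6400% + 0.2023 × 3.5815% = 9.8526%.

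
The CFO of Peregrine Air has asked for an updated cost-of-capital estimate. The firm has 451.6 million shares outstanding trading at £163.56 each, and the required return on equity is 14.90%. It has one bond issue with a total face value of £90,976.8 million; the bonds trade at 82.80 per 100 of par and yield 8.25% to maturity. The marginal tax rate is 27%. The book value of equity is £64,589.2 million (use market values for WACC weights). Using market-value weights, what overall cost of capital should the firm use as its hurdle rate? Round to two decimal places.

10.42%

Market value of equity E = 163.56 × 451.6m = 73863.696m. Market value of debt D = 90976.8m × 82.8/100 = 75328.7904m.
Total capital V = 73863.696 + 75328.7904 = 149192.4864.
Equity: weight = 73863.696/149192.4864 = 0.4951; cost = 14.9%.
Bonds outstanding: weight = 75328.7904/149192.4864 = 0.5049; after-tax cost = 8.25% × (1 − 27%) = 6.0225%.
WACC = 0.4951 × 14.9000% + 0.5049 × 6.0225% = 10.4177%.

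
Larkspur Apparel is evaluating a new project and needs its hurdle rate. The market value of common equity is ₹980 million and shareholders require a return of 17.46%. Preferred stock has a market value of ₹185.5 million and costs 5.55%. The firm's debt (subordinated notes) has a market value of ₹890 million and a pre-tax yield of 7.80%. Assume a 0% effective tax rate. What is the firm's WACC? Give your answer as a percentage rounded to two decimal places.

12.20%

Total capital V = 980 + 185.5 + 890 = 2055.5.
Equity: weight = 980/2055.5 = 0.4768; cost = 17.46%.
Preferred: weight = 185.5/2055.5 = 0.0902; cost = 5.55%.
Subordinated notes: weight = 890/2055.5 = 0.4330; after-tax cost = 7.8% × (1 − 0%) = 7.8000%.
WACC = 0.4768 × 17.4600% + 0.0902 × 5.5500% + 0.4330 × 7.8000% = 12.2025%.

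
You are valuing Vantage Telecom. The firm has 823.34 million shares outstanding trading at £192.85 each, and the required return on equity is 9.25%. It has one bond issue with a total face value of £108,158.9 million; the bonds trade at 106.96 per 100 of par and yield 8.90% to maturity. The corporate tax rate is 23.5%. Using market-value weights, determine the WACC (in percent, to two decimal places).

Market value of equity E = 192.85 × 823.34m = 158781.119m. Market value of debt D = 108158.9m × 106.96/100 = 115686.75944m.
Total capital V = 158781.119 + 115686.75944 = 274467.87844.
Equity: weight = 158781.119/274467.87844 = 0.5785; cost = 9.25%.
Bonds outstanding: weight = 115686.75944/274467.87844 = 0.4215; after-tax cost = 8.9% × (1 − 23.5%) = 6.8085%.
WACC = 0.5785 × 9.2500% + 0.4215 × 6.8085% = 8.2209%.

8.22%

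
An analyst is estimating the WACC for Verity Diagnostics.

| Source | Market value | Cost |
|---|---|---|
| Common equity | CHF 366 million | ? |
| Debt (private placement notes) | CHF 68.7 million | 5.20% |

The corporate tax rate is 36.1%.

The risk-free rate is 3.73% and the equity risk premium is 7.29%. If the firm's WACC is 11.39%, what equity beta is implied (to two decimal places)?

Total capital V = 366 + 68.7 = 434.7.
Equity weight = 366/434.7 = 0.8420.
Private placement notes weight = 68.7/434.7 = 0.1580.
Debt contribution = 0.1580 × 5.2% × (1 − 36.1%) = 0.5251%.
Required equity contribution = 11.39% − 0.5251% = 10.8649%  ⇒  Re = 12.9043%.
CAPM: 12.9043% = 3.73% + β × 7.29%  ⇒  β = 1.2585.

1.26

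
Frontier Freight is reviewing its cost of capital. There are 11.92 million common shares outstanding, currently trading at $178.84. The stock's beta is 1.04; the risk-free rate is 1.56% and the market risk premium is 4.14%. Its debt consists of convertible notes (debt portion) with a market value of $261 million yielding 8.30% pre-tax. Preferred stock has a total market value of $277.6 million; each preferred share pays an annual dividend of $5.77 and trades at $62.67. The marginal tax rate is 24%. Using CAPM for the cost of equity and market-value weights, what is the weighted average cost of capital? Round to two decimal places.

6.26%

Cost of equity via CAPM: Re = 1.56% + 1.04 × 4.14% = 5.8656%.
Cost of preferred: Rp = 5.77 / 62.67 = 9.2070%.
Market value of equity E = 178.84 × 11.92m = 2131.7728m.
Total capital V = 2131.7728 + 277.6 + 261 = 2670.3728.
Equity: weight = 2131.7728/2670.3728 = 0.7983; cost = 5.8656%.
Preferred: weight = 277.6/2670.3728 = 0.1040; cost = 9.207%.
Convertible notes (debt portion): weight = 261/2670.3728 = 0.0977; after-tax cost = 8.3% × (1 − 24%) = 6.3080%.
WACC = 0.7983 × 5.8656% + 0.1040 × 9.2070% + 0.0977 × 6.3080% = 6.2562%.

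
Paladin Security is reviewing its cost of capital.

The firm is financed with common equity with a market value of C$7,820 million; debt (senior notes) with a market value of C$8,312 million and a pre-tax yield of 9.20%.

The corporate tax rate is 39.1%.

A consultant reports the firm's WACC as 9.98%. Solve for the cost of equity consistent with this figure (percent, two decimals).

Total capital V = 7820 + 8312 = 16132.
Equity weight = 7820/16132 = 0.4848.
Senior notes weight = 8312/16132 = 0.5152.
Debt contribution = 0.5152 × 9.2% × (1 − 39.1%) = 2.8868%.
Required equity contribution = 9.98% − 2.8868% = 7.0932%.
Re = 7.0932% / 0.4848 = 14.6326%.

14.63%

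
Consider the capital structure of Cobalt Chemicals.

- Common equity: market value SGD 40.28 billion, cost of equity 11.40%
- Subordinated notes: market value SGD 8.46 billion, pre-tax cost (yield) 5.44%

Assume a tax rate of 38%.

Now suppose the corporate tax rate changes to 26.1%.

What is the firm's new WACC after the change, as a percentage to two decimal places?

After the change:
Total capital V = 40.28 + 8.46 = 48.74.
Equity: weight = 40.28/48.74 = 0.8264; cost = 11.4%.
Subordinated notes: weight = 8.46/48.74 = 0.1736; after-tax cost = 5.44% × (1 − 26.1%) = 4.0202%.
WACC = 0.8264 × 11.4000% + 0.1736 × 4.0202% = 10.1191%.

10.12%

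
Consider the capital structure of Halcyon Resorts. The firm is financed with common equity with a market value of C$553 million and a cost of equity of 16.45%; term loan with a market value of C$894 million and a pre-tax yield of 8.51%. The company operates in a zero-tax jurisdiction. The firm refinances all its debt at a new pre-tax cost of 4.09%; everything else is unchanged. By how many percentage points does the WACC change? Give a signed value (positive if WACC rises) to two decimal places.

Current WACC:
Total capital V = 553 + 894 = 1447.
Equity: weight = 553/1447 = 0.3822; cost = 16.45%.
Term loan: weight = 894/1447 = 0.6178; after-tax cost = 8.51% × (1 − 0%) = 8.5100%.
WACC = 0.3822 × 16.4500% + 0.6178 × 8.5100% = 11.5444%.
After the change:
Total capital V = 553 + 894 = 1447.
Equity: weight = 553/1447 = 0.3822; cost = 16.45%.
Term loan: weight = 894/1447 = 0.6178; after-tax cost = 4.09% × (1 − 0%) = 4.0900%.
WACC = 0.3822 × 16.4500% + 0.6178 × 4.0900% = 8.8136%.
Change in WACC = 8.8136% − 11.5444% = -2.7308 pp.

-2.73 pp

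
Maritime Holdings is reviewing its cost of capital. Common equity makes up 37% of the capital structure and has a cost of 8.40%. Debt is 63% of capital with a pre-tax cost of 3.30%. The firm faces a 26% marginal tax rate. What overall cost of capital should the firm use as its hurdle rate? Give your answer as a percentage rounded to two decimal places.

4.65%

After-tax cost of debt = 3.3% × (1 − 26%) = 2.4420%.
WACC = 0.370 × 8.4000% + 0.630 × 2.4420% = 4.6465%.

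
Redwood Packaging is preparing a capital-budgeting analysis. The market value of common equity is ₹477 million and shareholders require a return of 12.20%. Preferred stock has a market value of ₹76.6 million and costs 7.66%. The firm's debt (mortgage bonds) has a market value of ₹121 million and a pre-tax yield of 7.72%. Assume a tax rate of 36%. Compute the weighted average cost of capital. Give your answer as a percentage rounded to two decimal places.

Total capital V = 477 + 76.6 + 121 = 674.6.
Equity: weight = 477/674.6 = 0.7071; cost = 12.2%.
Preferred: weight = 76.6/674.6 = 0.1135; cost = 7.66%.
Mortgage bonds: weight = 121/674.6 = 0.1794; after-tax cost = 7.72% × (1 − 36%) = 4.9408%.
WACC = 0.7071 × 12.2000% + 0.1135 × 7.6600% + 0.1794 × 4.9408% = 10.3824%.

10.38%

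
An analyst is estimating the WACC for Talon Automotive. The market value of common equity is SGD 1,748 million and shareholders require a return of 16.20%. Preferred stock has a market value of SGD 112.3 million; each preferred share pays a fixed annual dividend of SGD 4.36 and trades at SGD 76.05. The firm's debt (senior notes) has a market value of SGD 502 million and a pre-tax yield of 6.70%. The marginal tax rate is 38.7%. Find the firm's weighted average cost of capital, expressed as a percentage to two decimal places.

Cost of preferred: Rp = 4.36 / 76.05 = 5.7331%.
Total capital V = 1748 + 112.3 + 502 = 2362.3.
Equity: weight = 1748/2362.3 = 0.7400; cost = 16.2%.
Preferred: weight = 112.3/2362.3 = 0.0475; cost = 5.7331%.
Senior notes: weight = 502/2362.3 = 0.2125; after-tax cost = 6.7% × (1 − 38.7%) = 4.1071%.
WACC = 0.7400 × 16.2000% + 0.0475 × 5.7331% + 0.2125 × 4.1071% = 13.1326%.

13.13%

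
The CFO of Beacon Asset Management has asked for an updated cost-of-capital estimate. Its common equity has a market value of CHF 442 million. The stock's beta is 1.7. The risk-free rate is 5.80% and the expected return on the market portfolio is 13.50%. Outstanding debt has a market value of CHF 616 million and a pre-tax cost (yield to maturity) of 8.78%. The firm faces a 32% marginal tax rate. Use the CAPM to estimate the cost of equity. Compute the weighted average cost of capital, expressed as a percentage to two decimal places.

Market risk premium = 13.5% − 5.8% = 7.7%.
Cost of equity via CAPM: Re = 5.8% + 1.7 × 7.7% = 18.8900%.
Total capital V = 442 + 616 = 1058.
Equity: weight = 442/1058 = 0.4178; cost = 18.89%.
Debt: weight = 616/1058 = 0.5822; after-tax cost = 8.78% × (1 − 32%) = 5.9704%.
WACC = 0.4178 × 18.8900% + 0.5822 × 5.9704% = 11.3678%.

11.37%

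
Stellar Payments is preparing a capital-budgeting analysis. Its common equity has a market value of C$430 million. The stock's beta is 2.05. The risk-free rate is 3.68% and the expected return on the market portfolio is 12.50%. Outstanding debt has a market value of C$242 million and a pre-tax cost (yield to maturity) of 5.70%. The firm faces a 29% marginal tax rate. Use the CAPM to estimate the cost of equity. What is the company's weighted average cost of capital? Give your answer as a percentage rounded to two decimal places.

15.38%

Market risk premium = 12.5% − 3.68% = 8.82%.
Cost of equity via CAPM: Re = 3.68% + 2.05 × 8.82% = 21.7610%.
Total capital V = 430 + 242 = 672.
Equity: weight = 430/672 = 0.6399; cost = 21.761%.
Debt: weight = 242/672 = 0.3601; after-tax cost = 5.7% × (1 − 29%) = 4.0470%.
WACC = 0.6399 × 21.7610% + 0.3601 × 4.0470% = 15.3819%.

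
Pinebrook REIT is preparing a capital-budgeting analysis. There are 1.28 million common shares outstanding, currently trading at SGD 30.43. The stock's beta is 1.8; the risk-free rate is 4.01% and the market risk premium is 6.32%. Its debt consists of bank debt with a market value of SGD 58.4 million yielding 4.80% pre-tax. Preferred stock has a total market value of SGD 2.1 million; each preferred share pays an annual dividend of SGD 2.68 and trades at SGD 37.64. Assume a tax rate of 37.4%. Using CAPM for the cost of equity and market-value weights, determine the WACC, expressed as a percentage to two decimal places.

Cost of equity via CAPM: Re = 4.01% + 1.8 × 6.32% = 15.3860%.
Cost of preferred: Rp = 2.68 / 37.64 = 7.1201%.
Market value of equity E = 30.43 × 1.28m = 38.9504m.
Total capital V = 38.9504 + 2.1 + 58.4 = 99.4504.
Equity: weight = 38.9504/99.4504 = 0.3917; cost = 15.386%.
Preferred: weight = 2.1/99.4504 = 0.0211; cost = 7.1201%.
Bank debt: weight = 58.4/99.4504 = 0.5872; after-tax cost = 4.8% × (1 − 37.4%) = 3.0048%.
WACC = 0.3917 × 15.3860% + 0.0211 × 7.1201% + 0.5872 × 3.0048% = 7.9409%.

7.94%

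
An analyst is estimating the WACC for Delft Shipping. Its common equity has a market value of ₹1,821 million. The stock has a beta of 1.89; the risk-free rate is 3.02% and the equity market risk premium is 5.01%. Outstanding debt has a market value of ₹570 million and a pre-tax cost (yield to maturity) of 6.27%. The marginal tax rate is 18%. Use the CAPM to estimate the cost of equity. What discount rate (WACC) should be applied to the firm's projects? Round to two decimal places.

Cost of equity via CAPM: Re = 3.02% + 1.89 × 5.01% = 12.4889%.
Total capital V = 1821 + 570 = 2391.
Equity: weight = 1821/2391 = 0.7616; cost = 12.4889%.
Debt: weight = 570/2391 = 0.2384; after-tax cost = 6.27% × (1 − 18%) = 5.1414%.
WACC = 0.7616 × 12.4889% + 0.2384 × 5.1414% = 10.7373%.

10.74%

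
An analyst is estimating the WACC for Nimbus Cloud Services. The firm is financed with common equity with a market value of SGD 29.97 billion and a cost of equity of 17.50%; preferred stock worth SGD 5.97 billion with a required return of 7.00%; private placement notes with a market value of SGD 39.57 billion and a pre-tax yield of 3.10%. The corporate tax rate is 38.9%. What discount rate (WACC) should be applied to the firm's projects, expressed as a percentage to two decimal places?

Total capital V = 29.97 + 5.97 + 39.57 = 75.51.
Equity: weight = 29.97/75.51 = 0.3969; cost = 17.5%.
Preferred: weight = 5.97/75.51 = 0.0791; cost = 7%.
Private placement notes: weight = 39.57/75.51 = 0.5240; after-tax cost = 3.1% × (1 − 38.9%) = 1.8941%.
WACC = 0.3969 × 17.5000% + 0.0791 × 7.0000% + 0.5240 × 1.8941% = 8.4918%.

8.49%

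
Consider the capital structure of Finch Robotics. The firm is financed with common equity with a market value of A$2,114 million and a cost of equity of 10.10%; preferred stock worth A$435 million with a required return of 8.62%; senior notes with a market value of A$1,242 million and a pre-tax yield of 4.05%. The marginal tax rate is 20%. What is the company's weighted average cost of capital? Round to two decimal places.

7.68%

Total capital V = 2114 + 435 + 1242 = 3791.
Equity: weight = 2114/3791 = 0.5576; cost = 10.1%.
Preferred: weight = 435/3791 = 0.1147; cost = 8.62%.
Senior notes: weight = 1242/3791 = 0.3276; after-tax cost = 4.05% × (1 − 20%) = 3.2400%.
WACC = 0.5576 × 10.1000% + 0.1147 × 8.6200% + 0.3276 × 3.2400% = 7.6827%.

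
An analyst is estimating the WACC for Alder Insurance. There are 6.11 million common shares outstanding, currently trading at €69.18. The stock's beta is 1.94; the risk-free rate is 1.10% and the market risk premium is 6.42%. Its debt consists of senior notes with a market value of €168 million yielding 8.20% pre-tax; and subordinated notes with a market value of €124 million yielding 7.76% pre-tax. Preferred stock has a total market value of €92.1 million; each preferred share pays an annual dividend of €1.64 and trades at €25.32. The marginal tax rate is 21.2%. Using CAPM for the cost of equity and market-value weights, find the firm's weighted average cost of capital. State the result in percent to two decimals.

10.13%

Cost of equity via CAPM: Re = 1.1% + 1.94 × 6.42% = 13.5548%.
Cost of preferred: Rp = 1.64 / 25.32 = 6.4771%.
Market value of equity E = 69.18 × 6.11m = 422.6898m.
Total capital V = 422.6898 + 92.1 + 168 + 124 = 806.7898.
Equity: weight = 422.6898/806.7898 = 0.5239; cost = 13.5548%.
Preferred: weight = 92.1/806.7898 = 0.1142; cost = 6.4771%.
Senior notes: weight = 168/806.7898 = 0.2082; after-tax cost = 8.2% × (1 − 21.2%) = 6.4616%.
Subordinated notes: weight = 124/806.7898 = 0.1537; after-tax cost = 7.76% × (1 − 21.2%) = 6.1149%.
WACC = 0.5239 × 13.5548% + 0.1142 × 6.4771% + 0.2082 × 6.4616% + 0.1537 × 6.1149% = 10.1263%.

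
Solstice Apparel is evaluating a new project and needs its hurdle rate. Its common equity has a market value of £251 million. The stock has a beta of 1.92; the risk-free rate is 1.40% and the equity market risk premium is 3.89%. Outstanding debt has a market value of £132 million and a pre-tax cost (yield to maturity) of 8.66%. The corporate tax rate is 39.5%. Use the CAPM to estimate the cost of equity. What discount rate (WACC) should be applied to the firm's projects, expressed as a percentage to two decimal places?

7.62%

Cost of equity via CAPM: Re = 1.4% + 1.92 × 3.89% = 8.8688%.
Total capital V = 251 + 132 = 383.
Equity: weight = 251/383 = 0.6554; cost = 8.8688%.
Debt: weight = 132/383 = 0.3446; after-tax cost = 8.66% × (1 − 39.5%) = 5.2393%.
WACC = 0.6554 × 8.8688% + 0.3446 × 5.2393% = 7.6179%.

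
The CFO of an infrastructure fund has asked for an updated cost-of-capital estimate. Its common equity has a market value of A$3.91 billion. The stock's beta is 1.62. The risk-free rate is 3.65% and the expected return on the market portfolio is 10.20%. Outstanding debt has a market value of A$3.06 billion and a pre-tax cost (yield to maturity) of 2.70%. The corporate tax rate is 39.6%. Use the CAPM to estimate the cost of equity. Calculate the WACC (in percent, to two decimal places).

8.72%

Market risk premium = 10.2% − 3.65% = 6.55%.
Cost of equity via CAPM: Re = 3.65% + 1.62 × 6.55% = 14.2610%.
Total capital V = 3.91 + 3.06 = 6.97.
Equity: weight = 3.91/6.97 = 0.5610; cost = 14.261%.
Debt: weight = 3.06/6.97 = 0.4390; after-tax cost = 2.7% × (1 − 39.6%) = 1.6308%.
WACC = 0.5610 × 14.2610% + 0.4390 × 1.6308% = 8.7160%.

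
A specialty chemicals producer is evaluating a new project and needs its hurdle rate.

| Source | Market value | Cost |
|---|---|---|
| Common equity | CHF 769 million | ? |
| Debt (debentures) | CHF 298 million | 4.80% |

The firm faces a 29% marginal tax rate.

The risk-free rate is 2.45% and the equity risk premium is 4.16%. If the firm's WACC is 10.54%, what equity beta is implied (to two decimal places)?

2.61

Total capital V = 769 + 298 = 1067.
Equity weight = 769/1067 = 0.7207.
Debentures weight = 298/1067 = 0.2793.
Debt contribution = 0.2793 × 4.8% × (1 − 29%) = 0.9518%.
Required equity contribution = 10.54% − 0.9518% = 9.5882%  ⇒  Re = 13.3038%.
CAPM: 13.3038% = 2.45% + β × 4.16%  ⇒  β = 2.6091.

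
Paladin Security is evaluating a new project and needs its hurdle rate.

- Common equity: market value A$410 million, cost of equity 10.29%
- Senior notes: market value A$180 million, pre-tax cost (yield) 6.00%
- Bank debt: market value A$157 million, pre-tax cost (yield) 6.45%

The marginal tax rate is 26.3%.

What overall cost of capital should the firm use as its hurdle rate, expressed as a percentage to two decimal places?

7.71%

Total capital V = 410 + 180 + 157 = 747.
Equity: weight = 410/747 = 0.5489; cost = 10.29%.
Senior notes: weight = 180/747 = 0.2410; after-tax cost = 6% × (1 − 26.3%) = 4.4220%.
Bank debt: weight = 157/747 = 0.2102; after-tax cost = 6.45% × (1 − 26.3%) = 4.7537%.
WACC = 0.5489 × 10.2900% + 0.2410 × 4.4220% + 0.2102 × 4.7537% = 7.7124%.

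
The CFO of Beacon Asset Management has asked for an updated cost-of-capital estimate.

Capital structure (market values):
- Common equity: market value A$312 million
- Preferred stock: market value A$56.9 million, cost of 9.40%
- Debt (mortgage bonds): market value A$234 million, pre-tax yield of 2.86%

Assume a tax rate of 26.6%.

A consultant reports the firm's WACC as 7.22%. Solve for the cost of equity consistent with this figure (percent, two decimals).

10.66%

Total capital V = 312 + 56.9 + 234 = 602.9.
Equity weight = 312/602.9 = 0.5175.
Preferred weight = 56.9/602.9 = 0.0944.
Mortgage bonds weight = 234/602.9 = 0.3881.
Debt contribution = 0.3881 × 2.86% × (1 − 26.6%) = 0.8148%.
Preferred contribution = 0.0944 × 9.4% = 0.8871%.
Required equity contribution = 7.22% − 1.7019% = 5.5181%.
Re = 5.5181% / 0.5175 = 10.6630%.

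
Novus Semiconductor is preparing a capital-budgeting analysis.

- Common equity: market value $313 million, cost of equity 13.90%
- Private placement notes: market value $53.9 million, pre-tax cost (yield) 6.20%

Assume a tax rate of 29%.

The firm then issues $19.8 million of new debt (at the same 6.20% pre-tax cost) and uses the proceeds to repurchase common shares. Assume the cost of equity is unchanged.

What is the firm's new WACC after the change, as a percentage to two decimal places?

After the change:
Total capital V = 293.2 + 73.7 = 366.9.
Equity: weight = 293.2/366.9 = 0.7991; cost = 13.9%.
Private placement notes: weight = 73.7/366.9 = 0.2009; after-tax cost = 6.2% × (1 − 29%) = 4.4020%.
WACC = 0.7991 × 13.9000% + 0.2009 × 4.4020% = 11.9921%.

11.99%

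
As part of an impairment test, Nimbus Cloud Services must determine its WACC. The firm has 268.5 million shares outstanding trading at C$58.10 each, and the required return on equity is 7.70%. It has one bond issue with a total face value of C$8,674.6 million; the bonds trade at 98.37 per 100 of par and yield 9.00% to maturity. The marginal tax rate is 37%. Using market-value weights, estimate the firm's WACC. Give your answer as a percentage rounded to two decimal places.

Market value of equity E = 58.1 × 268.5m = 15599.85m. Market value of debt D = 8674.6m × 98.37/100 = 8533.20402m.
Total capital V = 15599.85 + 8533.20402 = 24133.05402.
Equity: weight = 15599.85/24133.05402 = 0.6464; cost = 7.7%.
Bonds outstanding: weight = 8533.20402/24133.05402 = 0.3536; after-tax cost = 9% × (1 − 37%) = 5.6700%.
WACC = 0.6464 × 7.7000% + 0.3536 × 5.6700% = 6.9822%.

6.98%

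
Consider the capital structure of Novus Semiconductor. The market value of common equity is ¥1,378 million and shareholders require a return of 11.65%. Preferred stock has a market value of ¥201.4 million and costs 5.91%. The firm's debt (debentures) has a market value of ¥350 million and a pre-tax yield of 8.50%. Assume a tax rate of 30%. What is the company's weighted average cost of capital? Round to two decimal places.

10.02%

Total capital V = 1378 + 201.4 + 350 = 1929.4.
Equity: weight = 1378/1929.4 = 0.7142; cost = 11.65%.
Preferred: weight = 201.4/1929.4 = 0.1044; cost = 5.91%.
Debentures: weight = 350/1929.4 = 0.1814; after-tax cost = 8.5% × (1 − 30%) = 5.9500%.
WACC = 0.7142 × 11.6500% + 0.1044 × 5.9100% + 0.1814 × 5.9500% = 10.0168%.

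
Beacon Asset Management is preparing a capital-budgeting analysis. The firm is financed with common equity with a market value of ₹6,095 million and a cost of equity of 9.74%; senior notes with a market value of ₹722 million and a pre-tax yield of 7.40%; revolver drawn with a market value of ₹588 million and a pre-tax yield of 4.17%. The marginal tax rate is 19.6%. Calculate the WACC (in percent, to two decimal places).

Total capital V = 6095 + 722 + 588 = 7405.
Equity: weight = 6095/7405 = 0.8231; cost = 9.74%.
Senior notes: weight = 722/7405 = 0.0975; after-tax cost = 7.4% × (1 − 19.6%) = 5.9496%.
Revolver drawn: weight = 588/7405 = 0.0794; after-tax cost = 4.17% × (1 − 19.6%) = 3.3527%.
WACC = 0.8231 × 9.7400% + 0.0975 × 5.9496% + 0.0794 × 3.3527% = 8.8632%.

8.86%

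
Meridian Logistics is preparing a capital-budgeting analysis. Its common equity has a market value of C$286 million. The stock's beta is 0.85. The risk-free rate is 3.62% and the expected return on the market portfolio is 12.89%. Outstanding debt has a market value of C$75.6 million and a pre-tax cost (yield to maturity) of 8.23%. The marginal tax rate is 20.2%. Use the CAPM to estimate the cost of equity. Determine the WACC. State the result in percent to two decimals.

Market risk premium = 12.89% − 3.62% = 9.27%.
Cost of equity via CAPM: Re = 3.62% + 0.85 × 9.27% = 11.4995%.
Total capital V = 286 + 75.6 = 361.6.
Equity: weight = 286/361.6 = 0.7909; cost = 11.4995%.
Debt: weight = 75.6/361.6 = 0.2091; after-tax cost = 8.23% × (1 − 20.2%) = 6.5675%.
WACC = 0.7909 × 11.4995% + 0.2091 × 6.5675% = 10.4684%.

10.47%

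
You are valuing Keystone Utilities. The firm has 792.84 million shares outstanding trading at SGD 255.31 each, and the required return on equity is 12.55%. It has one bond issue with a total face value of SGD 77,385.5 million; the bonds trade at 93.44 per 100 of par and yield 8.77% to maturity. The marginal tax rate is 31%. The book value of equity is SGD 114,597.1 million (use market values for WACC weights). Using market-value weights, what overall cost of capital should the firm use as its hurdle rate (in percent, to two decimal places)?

Market value of equity E = 255.31 × 792.84m = 202419.9804m. Market value of debt D = 77385.5m × 93.44/100 = 72309.0112m.
Total capital V = 202419.9804 + 72309.0112 = 274728.9916.
Equity: weight = 202419.9804/274728.9916 = 0.7368; cost = 12.55%.
Bonds outstanding: weight = 72309.0112/274728.9916 = 0.2632; after-tax cost = 8.77% × (1 − 31%) = 6.0513%.
WACC = 0.7368 × 12.5500% + 0.2632 × 6.0513% = 10.8395%.

10.84%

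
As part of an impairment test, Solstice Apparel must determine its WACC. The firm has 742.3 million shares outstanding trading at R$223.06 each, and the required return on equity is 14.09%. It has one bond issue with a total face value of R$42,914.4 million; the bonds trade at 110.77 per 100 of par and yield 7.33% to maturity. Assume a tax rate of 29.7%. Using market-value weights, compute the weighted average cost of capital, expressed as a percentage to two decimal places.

12.10%

Market value of equity E = 223.06 × 742.3m = 165577.438m. Market value of debt D = 42914.4m × 110.77/100 = 47536.28088m.
Total capital V = 165577.438 + 47536.28088 = 213113.71888.
Equity: weight = 165577.438/213113.71888 = 0.7769; cost = 14.09%.
Bonds outstanding: weight = 47536.28088/213113.71888 = 0.2231; after-tax cost = 7.33% × (1 − 29.7%) = 5.1530%.
WACC = 0.7769 × 14.0900% + 0.2231 × 5.1530% = 12.0965%.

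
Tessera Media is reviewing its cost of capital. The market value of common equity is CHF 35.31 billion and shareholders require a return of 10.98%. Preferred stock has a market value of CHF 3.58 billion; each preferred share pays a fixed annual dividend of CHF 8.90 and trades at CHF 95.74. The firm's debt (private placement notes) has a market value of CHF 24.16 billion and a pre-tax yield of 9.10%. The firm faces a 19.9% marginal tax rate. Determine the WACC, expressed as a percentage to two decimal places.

9.47%

Cost of preferred: Rp = 8.9 / 95.74 = 9.2960%.
Total capital V = 35.31 + 3.58 + 24.16 = 63.05.
Equity: weight = 35.31/63.05 = 0.5600; cost = 10.98%.
Preferred: weight = 3.58/63.05 = 0.0568; cost = 9.296%.
Private placement notes: weight = 24.16/63.05 = 0.3832; after-tax cost = 9.1% × (1 − 19.9%) = 7.2891%.
WACC = 0.5600 × 10.9800% + 0.0568 × 9.2960% + 0.3832 × 7.2891% = 9.4701%.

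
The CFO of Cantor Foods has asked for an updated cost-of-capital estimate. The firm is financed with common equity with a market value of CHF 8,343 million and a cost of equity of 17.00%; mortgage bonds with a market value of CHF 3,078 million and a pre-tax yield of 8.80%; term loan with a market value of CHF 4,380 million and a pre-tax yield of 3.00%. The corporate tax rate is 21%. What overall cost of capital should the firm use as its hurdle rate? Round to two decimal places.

Total capital V = 8343 + 3078 + 4380 = 15801.
Equity: weight = 8343/15801 = 0.5280; cost = 17%.
Mortgage bonds: weight = 3078/15801 = 0.1948; after-tax cost = 8.8% × (1 − 21%) = 6.9520%.
Term loan: weight = 4380/15801 = 0.2772; after-tax cost = 3% × (1 − 21%) = 2.3700%.
WACC = 0.5280 × 17.0000% + 0.1948 × 6.9520% + 0.2772 × 2.3700% = 10.9873%.

10.99%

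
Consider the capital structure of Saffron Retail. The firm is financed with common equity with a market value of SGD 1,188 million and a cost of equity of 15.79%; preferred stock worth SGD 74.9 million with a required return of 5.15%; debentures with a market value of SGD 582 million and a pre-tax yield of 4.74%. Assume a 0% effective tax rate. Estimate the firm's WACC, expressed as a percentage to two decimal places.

Total capital V = 1188 + 74.9 + 582 = 1844.9.
Equity: weight = 1188/1844.9 = 0.6439; cost = 15.79%.
Preferred: weight = 74.9/1844.9 = 0.0406; cost = 5.15%.
Debentures: weight = 582/1844.9 = 0.3155; after-tax cost = 4.74% × (1 − 0%) = 4.7400%.
WACC = 0.6439 × 15.7900% + 0.0406 × 5.1500% + 0.3155 × 4.7400% = 11.8722%.

11.87%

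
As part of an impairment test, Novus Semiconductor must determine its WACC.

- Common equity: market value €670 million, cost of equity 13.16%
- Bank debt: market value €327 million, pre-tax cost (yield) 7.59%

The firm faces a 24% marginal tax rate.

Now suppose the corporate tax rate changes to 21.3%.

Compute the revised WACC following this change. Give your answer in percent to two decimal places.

After the change:
Total capital V = 670 + 327 = 997.
Equity: weight = 670/997 = 0.6720; cost = 13.16%.
Bank debt: weight = 327/997 = 0.3280; after-tax cost = 7.59% × (1 − 21.3%) = 5.9733%.
WACC = 0.6720 × 13.1600% + 0.3280 × 5.9733% = 10.8029%.

10.80%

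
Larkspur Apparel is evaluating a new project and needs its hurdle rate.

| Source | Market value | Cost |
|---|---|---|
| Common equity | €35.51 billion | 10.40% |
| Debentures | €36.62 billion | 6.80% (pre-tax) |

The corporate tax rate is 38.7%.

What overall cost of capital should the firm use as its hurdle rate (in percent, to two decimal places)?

7.24%

Total capital V = 35.51 + 36.62 = 72.13.
Equity: weight = 35.51/72.13 = 0.4923; cost = 10.4%.
Debentures: weight = 36.62/72.13 = 0.5077; after-tax cost = 6.8% × (1 − 38.7%) = 4.1684%.
WACC = 0.4923 × 10.4000% + 0.5077 × 4.1684% = 7.2363%.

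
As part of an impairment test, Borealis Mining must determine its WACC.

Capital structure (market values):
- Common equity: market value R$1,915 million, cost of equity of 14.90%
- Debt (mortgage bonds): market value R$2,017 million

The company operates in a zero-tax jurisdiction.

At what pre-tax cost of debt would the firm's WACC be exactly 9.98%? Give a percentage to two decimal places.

5.31%

Total capital V = 1915 + 2017 = 3932.
Equity weight = 1915/3932 = 0.4870.
Mortgage bonds weight = 2017/3932 = 0.5130.
Equity contribution = 0.4870 × 14.9% = 7.2567%.
Remaining for debt = 9.98% − 7.2567% = 2.7233%.
Rd × (1 − 0%) × 0.5130 = 2.7233%  ⇒  Rd = 5.3088%.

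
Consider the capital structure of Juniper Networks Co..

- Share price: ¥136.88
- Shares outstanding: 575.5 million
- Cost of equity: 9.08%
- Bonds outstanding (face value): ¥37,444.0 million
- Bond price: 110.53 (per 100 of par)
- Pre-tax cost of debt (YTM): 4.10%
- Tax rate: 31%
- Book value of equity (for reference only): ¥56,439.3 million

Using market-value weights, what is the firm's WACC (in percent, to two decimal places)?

Market value of equity E = 136.88 × 575.5m = 78774.44m. Market value of debt D = 37444m × 110.53/100 = 41386.8532m.
Total capital V = 78774.44 + 41386.8532 = 120161.2932.
Equity: weight = 78774.44/120161.2932 = 0.6556; cost = 9.08%.
Bonds outstanding: weight = 41386.8532/120161.2932 = 0.3444; after-tax cost = 4.1% × (1 − 31%) = 2.8290%.
WACC = 0.6556 × 9.0800% + 0.3444 × 2.8290% = 6.9270%.

6.93%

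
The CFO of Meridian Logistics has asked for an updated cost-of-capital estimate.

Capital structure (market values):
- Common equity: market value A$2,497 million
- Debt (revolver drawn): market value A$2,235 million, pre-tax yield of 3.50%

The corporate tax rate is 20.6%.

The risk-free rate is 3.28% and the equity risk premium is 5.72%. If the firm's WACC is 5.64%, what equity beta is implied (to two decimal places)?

0.86

Total capital V = 2497 + 2235 = 4732.
Equity weight = 2497/4732 = 0.5277.
Revolver drawn weight = 2235/4732 = 0.4723.
Debt contribution = 0.4723 × 3.5% × (1 − 20.6%) = 1.3126%.
Required equity contribution = 5.64% − 1.3126% = 4.3274%  ⇒  Re = 8.2008%.
CAPM: 8.2008% = 3.28% + β × 5.72%  ⇒  β = 0.8603.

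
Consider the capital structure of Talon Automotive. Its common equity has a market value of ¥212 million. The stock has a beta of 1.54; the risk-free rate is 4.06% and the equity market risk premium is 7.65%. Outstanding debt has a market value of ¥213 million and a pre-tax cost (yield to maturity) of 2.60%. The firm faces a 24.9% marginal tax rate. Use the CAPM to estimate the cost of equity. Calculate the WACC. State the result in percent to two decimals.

8.88%

Cost of equity via CAPM: Re = 4.06% + 1.54 × 7.65% = 15.8410%.
Total capital V = 212 + 213 = 425.
Equity: weight = 212/425 = 0.4988; cost = 15.841%.
Debt: weight = 213/425 = 0.5012; after-tax cost = 2.6% × (1 − 24.9%) = 1.9526%.
WACC = 0.4988 × 15.8410% + 0.5012 × 1.9526% = 8.8805%.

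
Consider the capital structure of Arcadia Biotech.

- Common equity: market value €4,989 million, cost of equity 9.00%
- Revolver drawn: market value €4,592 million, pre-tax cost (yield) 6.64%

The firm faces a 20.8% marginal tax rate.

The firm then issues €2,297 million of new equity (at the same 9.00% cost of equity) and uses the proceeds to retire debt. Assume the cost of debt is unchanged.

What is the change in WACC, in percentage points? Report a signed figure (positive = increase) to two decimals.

+0.90 pp

Current WACC:
Total capital V = 4989 + 4592 = 9581.
Equity: weight = 4989/9581 = 0.5207; cost = 9%.
Revolver drawn: weight = 4592/9581 = 0.4793; after-tax cost = 6.64% × (1 − 20.8%) = 5.2589%.
WACC = 0.5207 × 9.0000% + 0.4793 × 5.2589% = 7.2069%.
After the change:
Total capital V = 7286 + 2295 = 9581.
Equity: weight = 7286/9581 = 0.7605; cost = 9%.
Revolver drawn: weight = 2295/9581 = 0.2395; after-tax cost = 6.64% × (1 − 20.8%) = 5.2589%.
WACC = 0.7605 × 9.0000% + 0.2395 × 5.2589% = 8.1039%.
Change in WACC = 8.1039% − 7.2069% = 0.8969 pp.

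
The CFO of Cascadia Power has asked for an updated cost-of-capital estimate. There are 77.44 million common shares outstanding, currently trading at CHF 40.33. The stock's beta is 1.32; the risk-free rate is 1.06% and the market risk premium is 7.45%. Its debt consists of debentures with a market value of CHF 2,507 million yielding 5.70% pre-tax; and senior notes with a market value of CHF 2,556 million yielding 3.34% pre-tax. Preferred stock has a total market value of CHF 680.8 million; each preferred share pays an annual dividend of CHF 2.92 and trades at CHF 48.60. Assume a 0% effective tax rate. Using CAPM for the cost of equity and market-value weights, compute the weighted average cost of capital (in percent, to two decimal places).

6.87%

Cost of equity via CAPM: Re = 1.06% + 1.32 × 7.45% = 10.8940%.
Cost of preferred: Rp = 2.92 / 48.6 = 6.0082%.
Market value of equity E = 40.33 × 77.44m = 3123.1552m.
Total capital V = 3123.1552 + 680.8 + 2507 + 2556 = 8866.9552.
Equity: weight = 3123.1552/8866.9552 = 0.3522; cost = 10.894%.
Preferred: weight = 680.8/8866.9552 = 0.0768; cost = 6.0082%.
Debentures: weight = 2507/8866.9552 = 0.2827; after-tax cost = 5.7% × (1 − 0%) = 5.7000%.
Senior notes: weight = 2556/8866.9552 = 0.2883; after-tax cost = 3.34% × (1 − 0%) = 3.3400%.
WACC = 0.3522 × 10.8940% + 0.0768 × 6.0082% + 0.2827 × 5.7000% + 0.2883 × 3.3400% = 6.8728%.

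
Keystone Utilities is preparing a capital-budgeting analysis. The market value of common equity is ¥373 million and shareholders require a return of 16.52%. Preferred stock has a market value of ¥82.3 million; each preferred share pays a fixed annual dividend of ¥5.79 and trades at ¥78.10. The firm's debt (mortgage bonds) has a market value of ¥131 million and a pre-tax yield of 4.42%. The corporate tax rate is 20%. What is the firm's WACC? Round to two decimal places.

12.34%

Cost of preferred: Rp = 5.79 / 78.1 = 7.4136%.
Total capital V = 373 + 82.3 + 131 = 586.3.
Equity: weight = 373/586.3 = 0.6362; cost = 16.52%.
Preferred: weight = 82.3/586.3 = 0.1404; cost = 7.4136%.
Mortgage bonds: weight = 131/586.3 = 0.2234; after-tax cost = 4.42% × (1 − 20%) = 3.5360%.
WACC = 0.6362 × 16.5200% + 0.1404 × 7.4136% + 0.2234 × 3.5360% = 12.3406%.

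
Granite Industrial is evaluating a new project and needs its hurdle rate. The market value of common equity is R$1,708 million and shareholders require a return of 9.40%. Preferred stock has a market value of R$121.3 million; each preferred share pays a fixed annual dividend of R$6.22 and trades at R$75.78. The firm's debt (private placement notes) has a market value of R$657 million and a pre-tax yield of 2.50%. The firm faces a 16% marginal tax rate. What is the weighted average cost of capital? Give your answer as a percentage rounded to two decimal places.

Cost of preferred: Rp = 6.22 / 75.78 = 8.2080%.
Total capital V = 1708 + 121.3 + 657 = 2486.3.
Equity: weight = 1708/2486.3 = 0.6870; cost = 9.4%.
Preferred: weight = 121.3/2486.3 = 0.0488; cost = 8.208%.
Private placement notes: weight = 657/2486.3 = 0.2642; after-tax cost = 2.5% × (1 − 16%) = 2.1000%.
WACC = 0.6870 × 9.4000% + 0.0488 × 8.2080% + 0.2642 × 2.1000% = 7.4128%.

7.41%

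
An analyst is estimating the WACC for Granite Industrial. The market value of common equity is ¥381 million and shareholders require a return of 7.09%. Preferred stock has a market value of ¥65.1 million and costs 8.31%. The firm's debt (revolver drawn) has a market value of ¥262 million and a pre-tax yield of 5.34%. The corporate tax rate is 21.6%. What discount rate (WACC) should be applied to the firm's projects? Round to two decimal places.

6.13%

Total capital V = 381 + 65.1 + 262 = 708.1.
Equity: weight = 381/708.1 = 0.5381; cost = 7.09%.
Preferred: weight = 65.1/708.1 = 0.0919; cost = 8.31%.
Revolver drawn: weight = 262/708.1 = 0.3700; after-tax cost = 5.34% × (1 − 21.6%) = 4.1866%.
WACC = 0.5381 × 7.0900% + 0.0919 × 8.3100% + 0.3700 × 4.1866% = 6.1279%.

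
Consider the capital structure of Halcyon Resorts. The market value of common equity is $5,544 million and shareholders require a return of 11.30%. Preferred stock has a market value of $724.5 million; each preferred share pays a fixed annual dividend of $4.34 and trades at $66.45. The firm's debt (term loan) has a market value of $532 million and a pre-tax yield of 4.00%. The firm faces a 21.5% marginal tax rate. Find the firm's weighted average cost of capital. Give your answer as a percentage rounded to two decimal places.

10.15%

Cost of preferred: Rp = 4.34 / 66.45 = 6.5312%.
Total capital V = 5544 + 724.5 + 532 = 6800.5.
Equity: weight = 5544/6800.5 = 0.8152; cost = 11.3%.
Preferred: weight = 724.5/6800.5 = 0.1065; cost = 6.5312%.
Term loan: weight = 532/6800.5 = 0.0782; after-tax cost = 4% × (1 − 21.5%) = 3.1400%.
WACC = 0.8152 × 11.3000% + 0.1065 × 6.5312% + 0.0782 × 3.1400% = 10.1536%.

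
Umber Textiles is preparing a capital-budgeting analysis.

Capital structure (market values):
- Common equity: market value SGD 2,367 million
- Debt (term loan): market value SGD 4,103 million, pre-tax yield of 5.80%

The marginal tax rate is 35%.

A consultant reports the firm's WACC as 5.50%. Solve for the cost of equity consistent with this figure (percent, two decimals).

8.50%

Total capital V = 2367 + 4103 = 6470.
Equity weight = 2367/6470 = 0.3658.
Term loan weight = 4103/6470 = 0.6342.
Debt contribution = 0.6342 × 5.8% × (1 − 35%) = 2.3908%.
Required equity contribution = 5.5% − 2.3908% = 3.1092%.
Re = 3.1092% / 0.3658 = 8.4988%.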